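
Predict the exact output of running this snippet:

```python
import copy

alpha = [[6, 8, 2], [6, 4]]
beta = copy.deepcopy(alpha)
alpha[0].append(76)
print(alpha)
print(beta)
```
[[6, 8, 2, 76], [6, 4]]
[[6, 8, 2], [6, 4]]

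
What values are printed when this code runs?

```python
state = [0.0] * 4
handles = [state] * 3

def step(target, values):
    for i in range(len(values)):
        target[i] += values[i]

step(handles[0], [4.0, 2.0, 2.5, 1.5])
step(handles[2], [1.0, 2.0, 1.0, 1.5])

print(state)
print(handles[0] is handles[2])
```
[5.0, 4.0, 3.5, 3.0]
True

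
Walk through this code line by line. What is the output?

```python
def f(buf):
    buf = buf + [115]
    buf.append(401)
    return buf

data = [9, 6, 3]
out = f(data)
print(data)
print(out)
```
[9, 6, 3]
[9, 6, 3, 115, 401]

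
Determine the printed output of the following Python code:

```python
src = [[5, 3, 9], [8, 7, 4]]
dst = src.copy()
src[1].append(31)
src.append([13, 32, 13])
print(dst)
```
[[5, 3, 9], [8, 7, 4, 31]]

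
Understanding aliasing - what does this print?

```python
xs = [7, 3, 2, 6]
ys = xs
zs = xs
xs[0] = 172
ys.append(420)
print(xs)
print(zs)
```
[172, 3, 2, 6, 420]
[172, 3, 2, 6, 420]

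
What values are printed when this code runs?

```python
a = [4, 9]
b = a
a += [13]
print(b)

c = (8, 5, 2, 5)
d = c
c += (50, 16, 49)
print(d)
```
[4, 9, 13]
(8, 5, 2, 5)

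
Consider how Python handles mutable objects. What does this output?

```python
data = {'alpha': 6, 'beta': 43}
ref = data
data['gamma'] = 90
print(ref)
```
{'alpha': 6, 'beta': 43, 'gamma': 90}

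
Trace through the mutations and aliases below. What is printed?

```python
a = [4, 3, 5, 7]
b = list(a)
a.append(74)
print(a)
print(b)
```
[4, 3, 5, 7, 74]
[4, 3, 5, 7]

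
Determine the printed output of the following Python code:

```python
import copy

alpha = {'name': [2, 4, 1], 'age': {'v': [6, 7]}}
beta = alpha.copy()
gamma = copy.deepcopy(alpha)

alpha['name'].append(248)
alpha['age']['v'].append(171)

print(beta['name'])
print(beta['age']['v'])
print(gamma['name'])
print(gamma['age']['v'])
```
[2, 4, 1, 248]
[6, 7, 171]
[2, 4, 1]
[6, 7]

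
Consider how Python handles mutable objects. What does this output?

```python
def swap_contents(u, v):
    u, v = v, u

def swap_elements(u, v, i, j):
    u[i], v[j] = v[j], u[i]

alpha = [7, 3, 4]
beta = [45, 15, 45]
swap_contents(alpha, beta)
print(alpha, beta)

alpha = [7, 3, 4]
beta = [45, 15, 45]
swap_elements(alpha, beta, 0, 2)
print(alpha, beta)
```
[7, 3, 4] [45, 15, 45]
[45, 3, 4] [45, 15, 7]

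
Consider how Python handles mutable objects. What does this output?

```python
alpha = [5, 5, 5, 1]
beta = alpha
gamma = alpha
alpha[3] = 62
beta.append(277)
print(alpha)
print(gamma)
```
[5, 5, 5, 62, 277]
[5, 5, 5, 62, 277]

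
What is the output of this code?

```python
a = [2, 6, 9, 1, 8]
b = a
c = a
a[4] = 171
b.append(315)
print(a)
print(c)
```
[2, 6, 9, 1, 171, 315]
[2, 6, 9, 1, 171, 315]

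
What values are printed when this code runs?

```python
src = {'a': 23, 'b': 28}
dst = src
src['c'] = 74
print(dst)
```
{'a': 23, 'b': 28, 'c': 74}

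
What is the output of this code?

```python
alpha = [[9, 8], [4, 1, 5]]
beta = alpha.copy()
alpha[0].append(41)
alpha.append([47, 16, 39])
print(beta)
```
[[9, 8, 41], [4, 1, 5]]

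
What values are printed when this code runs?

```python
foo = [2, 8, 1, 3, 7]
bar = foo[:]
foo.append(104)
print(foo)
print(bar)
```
[2, 8, 1, 3, 7, 104]
[2, 8, 1, 3, 7]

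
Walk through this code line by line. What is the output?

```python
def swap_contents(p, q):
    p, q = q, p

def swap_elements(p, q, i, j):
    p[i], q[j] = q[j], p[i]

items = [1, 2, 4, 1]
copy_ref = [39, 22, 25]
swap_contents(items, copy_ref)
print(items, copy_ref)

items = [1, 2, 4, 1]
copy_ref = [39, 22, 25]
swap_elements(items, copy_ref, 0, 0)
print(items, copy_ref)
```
[1, 2, 4, 1] [39, 22, 25]
[39, 2, 4, 1] [1, 22, 25]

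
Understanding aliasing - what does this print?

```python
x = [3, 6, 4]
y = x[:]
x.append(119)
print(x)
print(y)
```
[3, 6, 4, 119]
[3, 6, 4]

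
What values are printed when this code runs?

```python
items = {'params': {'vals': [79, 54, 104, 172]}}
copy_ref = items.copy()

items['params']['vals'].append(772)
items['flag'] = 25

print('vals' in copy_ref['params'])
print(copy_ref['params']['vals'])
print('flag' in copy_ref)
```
True
[79, 54, 104, 172, 772]
False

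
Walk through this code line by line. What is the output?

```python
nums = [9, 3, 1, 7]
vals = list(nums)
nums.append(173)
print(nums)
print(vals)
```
[9, 3, 1, 7, 173]
[9, 3, 1, 7]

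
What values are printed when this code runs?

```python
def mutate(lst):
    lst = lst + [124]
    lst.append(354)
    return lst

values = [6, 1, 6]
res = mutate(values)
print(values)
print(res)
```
[6, 1, 6]
[6, 1, 6, 124, 354]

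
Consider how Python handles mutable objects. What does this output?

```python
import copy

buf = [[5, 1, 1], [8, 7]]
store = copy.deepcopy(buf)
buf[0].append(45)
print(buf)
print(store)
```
[[5, 1, 1, 45], [8, 7]]
[[5, 1, 1], [8, 7]]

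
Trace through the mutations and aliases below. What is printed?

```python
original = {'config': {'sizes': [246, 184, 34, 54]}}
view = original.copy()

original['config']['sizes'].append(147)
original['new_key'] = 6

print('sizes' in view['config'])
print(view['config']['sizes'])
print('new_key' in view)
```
True
[246, 184, 34, 54, 147]
False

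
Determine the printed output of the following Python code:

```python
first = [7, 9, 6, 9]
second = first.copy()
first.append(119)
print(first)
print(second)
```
[7, 9, 6, 9, 119]
[7, 9, 6, 9]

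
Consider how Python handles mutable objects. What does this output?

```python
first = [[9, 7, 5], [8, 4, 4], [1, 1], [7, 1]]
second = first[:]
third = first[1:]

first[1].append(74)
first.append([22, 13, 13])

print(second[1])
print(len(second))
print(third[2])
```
[8, 4, 4, 74]
4
[7, 1]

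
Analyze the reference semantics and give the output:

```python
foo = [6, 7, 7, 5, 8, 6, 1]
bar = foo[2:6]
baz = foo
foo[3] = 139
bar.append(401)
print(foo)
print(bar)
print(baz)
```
[6, 7, 7, 139, 8, 6, 1]
[7, 5, 8, 6, 401]
[6, 7, 7, 139, 8, 6, 1]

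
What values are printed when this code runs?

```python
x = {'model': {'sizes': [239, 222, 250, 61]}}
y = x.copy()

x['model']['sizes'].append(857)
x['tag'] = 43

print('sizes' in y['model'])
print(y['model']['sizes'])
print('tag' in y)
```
True
[239, 222, 250, 61, 857]
False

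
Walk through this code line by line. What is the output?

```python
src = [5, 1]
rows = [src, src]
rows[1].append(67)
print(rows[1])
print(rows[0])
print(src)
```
[5, 1, 67]
[5, 1, 67]
[5, 1, 67]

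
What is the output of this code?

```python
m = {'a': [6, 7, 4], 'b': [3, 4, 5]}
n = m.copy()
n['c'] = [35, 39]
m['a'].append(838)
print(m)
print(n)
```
{'a': [6, 7, 4, 838], 'b': [3, 4, 5]}
{'a': [6, 7, 4, 838], 'b': [3, 4, 5], 'c': [35, 39]}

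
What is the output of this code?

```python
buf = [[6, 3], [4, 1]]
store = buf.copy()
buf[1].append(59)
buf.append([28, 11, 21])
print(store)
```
[[6, 3], [4, 1, 59]]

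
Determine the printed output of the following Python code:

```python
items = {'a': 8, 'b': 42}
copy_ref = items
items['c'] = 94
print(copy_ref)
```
{'a': 8, 'b': 42, 'c': 94}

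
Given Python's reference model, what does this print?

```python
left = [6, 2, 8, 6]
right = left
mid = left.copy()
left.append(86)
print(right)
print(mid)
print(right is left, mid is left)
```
[6, 2, 8, 6, 86]
[6, 2, 8, 6]
True False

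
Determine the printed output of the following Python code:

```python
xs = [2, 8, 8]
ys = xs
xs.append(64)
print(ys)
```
[2, 8, 8, 64]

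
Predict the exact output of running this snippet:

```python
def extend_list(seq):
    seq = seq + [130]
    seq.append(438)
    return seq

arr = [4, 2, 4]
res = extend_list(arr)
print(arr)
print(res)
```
[4, 2, 4]
[4, 2, 4, 130, 438]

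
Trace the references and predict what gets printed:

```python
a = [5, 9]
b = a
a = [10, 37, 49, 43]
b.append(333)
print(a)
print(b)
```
[10, 37, 49, 43]
[5, 9, 333]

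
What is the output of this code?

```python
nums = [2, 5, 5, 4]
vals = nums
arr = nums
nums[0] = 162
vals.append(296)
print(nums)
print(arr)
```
[162, 5, 5, 4, 296]
[162, 5, 5, 4, 296]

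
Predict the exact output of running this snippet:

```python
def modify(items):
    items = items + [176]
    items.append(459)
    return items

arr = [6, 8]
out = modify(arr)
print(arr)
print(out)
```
[6, 8]
[6, 8, 176, 459]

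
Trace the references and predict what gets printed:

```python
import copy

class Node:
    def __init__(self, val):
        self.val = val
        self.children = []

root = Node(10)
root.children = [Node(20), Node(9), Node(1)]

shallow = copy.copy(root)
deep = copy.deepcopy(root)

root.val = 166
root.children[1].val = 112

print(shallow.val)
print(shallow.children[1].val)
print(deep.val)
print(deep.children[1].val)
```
10
112
10
9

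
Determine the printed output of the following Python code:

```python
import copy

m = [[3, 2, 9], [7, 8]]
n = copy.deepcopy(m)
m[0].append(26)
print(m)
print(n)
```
[[3, 2, 9, 26], [7, 8]]
[[3, 2, 9], [7, 8]]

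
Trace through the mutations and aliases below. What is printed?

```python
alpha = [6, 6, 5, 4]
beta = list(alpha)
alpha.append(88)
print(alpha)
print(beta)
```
[6, 6, 5, 4, 88]
[6, 6, 5, 4]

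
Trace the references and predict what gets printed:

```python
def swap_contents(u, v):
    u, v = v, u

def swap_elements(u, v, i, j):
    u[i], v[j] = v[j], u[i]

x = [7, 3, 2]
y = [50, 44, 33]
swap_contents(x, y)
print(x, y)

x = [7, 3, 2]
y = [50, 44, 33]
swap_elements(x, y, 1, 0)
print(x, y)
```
[7, 3, 2] [50, 44, 33]
[7, 50, 2] [3, 44, 33]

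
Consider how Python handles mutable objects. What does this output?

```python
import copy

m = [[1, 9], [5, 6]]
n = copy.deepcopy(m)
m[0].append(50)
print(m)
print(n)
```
[[1, 9, 50], [5, 6]]
[[1, 9], [5, 6]]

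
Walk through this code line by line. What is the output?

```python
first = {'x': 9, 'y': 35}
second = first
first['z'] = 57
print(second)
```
{'x': 9, 'y': 35, 'z': 57}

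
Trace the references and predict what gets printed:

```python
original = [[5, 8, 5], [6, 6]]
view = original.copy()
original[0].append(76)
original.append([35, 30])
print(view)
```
[[5, 8, 5, 76], [6, 6]]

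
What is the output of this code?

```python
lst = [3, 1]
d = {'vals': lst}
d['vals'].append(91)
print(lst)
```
[3, 1, 91]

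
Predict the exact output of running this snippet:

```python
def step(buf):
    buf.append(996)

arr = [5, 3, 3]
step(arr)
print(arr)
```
[5, 3, 3, 996]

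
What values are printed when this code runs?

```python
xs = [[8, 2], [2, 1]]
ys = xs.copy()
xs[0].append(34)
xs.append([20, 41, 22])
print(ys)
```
[[8, 2, 34], [2, 1]]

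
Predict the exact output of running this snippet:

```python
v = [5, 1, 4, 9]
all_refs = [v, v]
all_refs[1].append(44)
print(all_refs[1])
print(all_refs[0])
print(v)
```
[5, 1, 4, 9, 44]
[5, 1, 4, 9, 44]
[5, 1, 4, 9, 44]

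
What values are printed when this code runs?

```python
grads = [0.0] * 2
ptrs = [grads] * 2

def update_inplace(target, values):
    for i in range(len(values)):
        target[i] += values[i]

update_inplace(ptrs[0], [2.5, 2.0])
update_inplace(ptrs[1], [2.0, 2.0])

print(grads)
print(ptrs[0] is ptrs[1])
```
[4.5, 4.0]
True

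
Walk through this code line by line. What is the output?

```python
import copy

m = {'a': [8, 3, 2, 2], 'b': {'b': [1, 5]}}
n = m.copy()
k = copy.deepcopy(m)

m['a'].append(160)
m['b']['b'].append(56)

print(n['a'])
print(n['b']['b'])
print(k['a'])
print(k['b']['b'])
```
[8, 3, 2, 2, 160]
[1, 5, 56]
[8, 3, 2, 2]
[1, 5]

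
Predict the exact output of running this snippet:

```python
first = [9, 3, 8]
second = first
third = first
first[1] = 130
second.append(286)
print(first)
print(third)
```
[9, 130, 8, 286]
[9, 130, 8, 286]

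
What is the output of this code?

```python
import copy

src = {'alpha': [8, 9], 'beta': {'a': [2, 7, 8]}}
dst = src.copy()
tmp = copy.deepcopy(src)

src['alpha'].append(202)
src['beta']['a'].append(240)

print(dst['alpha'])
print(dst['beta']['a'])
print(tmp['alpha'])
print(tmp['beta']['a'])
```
[8, 9, 202]
[2, 7, 8, 240]
[8, 9]
[2, 7, 8]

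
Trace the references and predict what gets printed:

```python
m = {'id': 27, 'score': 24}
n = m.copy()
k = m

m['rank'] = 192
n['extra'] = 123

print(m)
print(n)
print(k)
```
{'id': 27, 'score': 24, 'rank': 192}
{'id': 27, 'score': 24, 'extra': 123}
{'id': 27, 'score': 24, 'rank': 192}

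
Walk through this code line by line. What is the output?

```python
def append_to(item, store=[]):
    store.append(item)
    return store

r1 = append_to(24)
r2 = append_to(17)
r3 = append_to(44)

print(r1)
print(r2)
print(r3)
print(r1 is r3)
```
[24, 17, 44]
[24, 17, 44]
[24, 17, 44]
True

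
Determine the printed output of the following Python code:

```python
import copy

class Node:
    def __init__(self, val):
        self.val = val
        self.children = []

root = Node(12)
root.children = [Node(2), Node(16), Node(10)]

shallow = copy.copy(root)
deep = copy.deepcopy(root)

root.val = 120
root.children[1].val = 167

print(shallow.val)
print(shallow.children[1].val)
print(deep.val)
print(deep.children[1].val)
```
12
167
12
16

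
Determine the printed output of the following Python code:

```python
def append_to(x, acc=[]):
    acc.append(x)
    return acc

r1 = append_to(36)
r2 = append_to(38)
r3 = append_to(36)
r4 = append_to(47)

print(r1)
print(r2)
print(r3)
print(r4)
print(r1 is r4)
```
[36, 38, 36, 47]
[36, 38, 36, 47]
[36, 38, 36, 47]
[36, 38, 36, 47]
True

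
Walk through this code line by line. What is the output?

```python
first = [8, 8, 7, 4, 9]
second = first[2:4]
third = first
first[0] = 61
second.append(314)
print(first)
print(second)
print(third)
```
[61, 8, 7, 4, 9]
[7, 4, 314]
[61, 8, 7, 4, 9]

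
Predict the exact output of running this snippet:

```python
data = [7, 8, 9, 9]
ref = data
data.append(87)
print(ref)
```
[7, 8, 9, 9, 87]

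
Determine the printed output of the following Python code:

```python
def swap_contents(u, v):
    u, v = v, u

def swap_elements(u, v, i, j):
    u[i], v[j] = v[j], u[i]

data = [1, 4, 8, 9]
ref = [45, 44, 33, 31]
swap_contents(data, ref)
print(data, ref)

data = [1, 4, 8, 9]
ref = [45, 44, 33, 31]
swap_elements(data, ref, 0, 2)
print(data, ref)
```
[1, 4, 8, 9] [45, 44, 33, 31]
[33, 4, 8, 9] [45, 44, 1, 31]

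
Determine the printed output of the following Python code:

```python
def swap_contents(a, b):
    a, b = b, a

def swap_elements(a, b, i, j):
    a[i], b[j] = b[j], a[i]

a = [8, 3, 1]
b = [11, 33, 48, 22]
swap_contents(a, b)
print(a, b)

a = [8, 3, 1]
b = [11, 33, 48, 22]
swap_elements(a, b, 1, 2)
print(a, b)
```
[8, 3, 1] [11, 33, 48, 22]
[8, 48, 1] [11, 33, 3, 22]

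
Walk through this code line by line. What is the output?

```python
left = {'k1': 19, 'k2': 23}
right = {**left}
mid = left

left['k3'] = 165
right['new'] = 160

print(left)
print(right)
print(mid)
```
{'k1': 19, 'k2': 23, 'k3': 165}
{'k1': 19, 'k2': 23, 'new': 160}
{'k1': 19, 'k2': 23, 'k3': 165}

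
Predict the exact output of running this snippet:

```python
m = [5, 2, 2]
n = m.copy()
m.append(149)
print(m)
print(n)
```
[5, 2, 2, 149]
[5, 2, 2]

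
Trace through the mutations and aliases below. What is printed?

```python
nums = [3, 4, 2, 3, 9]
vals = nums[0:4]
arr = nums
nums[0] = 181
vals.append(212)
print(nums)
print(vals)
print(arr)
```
[181, 4, 2, 3, 9]
[3, 4, 2, 3, 212]
[181, 4, 2, 3, 9]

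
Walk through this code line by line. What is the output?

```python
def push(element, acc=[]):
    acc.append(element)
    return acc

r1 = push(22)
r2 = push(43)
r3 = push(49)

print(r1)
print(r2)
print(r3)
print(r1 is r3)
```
[22, 43, 49]
[22, 43, 49]
[22, 43, 49]
True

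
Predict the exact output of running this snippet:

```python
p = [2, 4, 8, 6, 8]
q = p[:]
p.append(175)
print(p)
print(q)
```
[2, 4, 8, 6, 8, 175]
[2, 4, 8, 6, 8]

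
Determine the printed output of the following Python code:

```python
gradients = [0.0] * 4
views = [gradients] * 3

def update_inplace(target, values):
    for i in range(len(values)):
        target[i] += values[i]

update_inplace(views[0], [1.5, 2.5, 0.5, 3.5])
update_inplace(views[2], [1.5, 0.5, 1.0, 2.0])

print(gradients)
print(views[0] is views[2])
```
[3.0, 3.0, 1.5, 5.5]
True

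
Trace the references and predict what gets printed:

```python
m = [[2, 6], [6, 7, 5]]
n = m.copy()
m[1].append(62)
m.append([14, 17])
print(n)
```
[[2, 6], [6, 7, 5, 62]]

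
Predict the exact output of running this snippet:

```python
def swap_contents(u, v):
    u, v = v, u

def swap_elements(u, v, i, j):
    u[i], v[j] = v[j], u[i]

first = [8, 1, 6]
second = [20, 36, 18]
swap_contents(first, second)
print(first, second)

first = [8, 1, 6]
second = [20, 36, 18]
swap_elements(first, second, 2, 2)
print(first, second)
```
[8, 1, 6] [20, 36, 18]
[8, 1, 18] [20, 36, 6]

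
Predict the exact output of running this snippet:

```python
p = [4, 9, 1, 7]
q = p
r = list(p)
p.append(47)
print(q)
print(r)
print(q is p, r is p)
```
[4, 9, 1, 7, 47]
[4, 9, 1, 7]
True False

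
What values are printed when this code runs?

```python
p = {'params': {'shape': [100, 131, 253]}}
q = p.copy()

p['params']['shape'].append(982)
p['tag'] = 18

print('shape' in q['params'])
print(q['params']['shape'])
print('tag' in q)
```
True
[100, 131, 253, 982]
False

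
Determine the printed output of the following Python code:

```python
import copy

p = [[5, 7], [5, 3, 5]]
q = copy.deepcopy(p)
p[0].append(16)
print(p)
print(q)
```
[[5, 7, 16], [5, 3, 5]]
[[5, 7], [5, 3, 5]]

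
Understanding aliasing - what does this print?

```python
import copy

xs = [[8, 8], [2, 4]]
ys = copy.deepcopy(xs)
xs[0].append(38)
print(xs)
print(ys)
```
[[8, 8, 38], [2, 4]]
[[8, 8], [2, 4]]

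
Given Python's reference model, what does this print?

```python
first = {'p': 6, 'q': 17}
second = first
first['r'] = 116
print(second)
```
{'p': 6, 'q': 17, 'r': 116}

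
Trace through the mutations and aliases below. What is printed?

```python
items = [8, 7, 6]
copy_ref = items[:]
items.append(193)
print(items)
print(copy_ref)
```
[8, 7, 6, 193]
[8, 7, 6]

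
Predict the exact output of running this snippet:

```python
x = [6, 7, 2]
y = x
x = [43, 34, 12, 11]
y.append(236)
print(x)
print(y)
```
[43, 34, 12, 11]
[6, 7, 2, 236]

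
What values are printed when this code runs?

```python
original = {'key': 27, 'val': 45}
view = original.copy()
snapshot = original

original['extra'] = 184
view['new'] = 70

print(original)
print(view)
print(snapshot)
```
{'key': 27, 'val': 45, 'extra': 184}
{'key': 27, 'val': 45, 'new': 70}
{'key': 27, 'val': 45, 'extra': 184}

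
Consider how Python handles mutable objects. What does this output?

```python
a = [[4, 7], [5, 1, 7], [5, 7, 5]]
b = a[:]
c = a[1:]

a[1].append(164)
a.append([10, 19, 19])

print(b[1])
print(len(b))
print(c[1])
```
[5, 1, 7, 164]
3
[5, 7, 5]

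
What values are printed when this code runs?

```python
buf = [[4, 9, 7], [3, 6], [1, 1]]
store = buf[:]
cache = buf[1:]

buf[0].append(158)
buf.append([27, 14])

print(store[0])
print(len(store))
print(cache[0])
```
[4, 9, 7, 158]
3
[3, 6]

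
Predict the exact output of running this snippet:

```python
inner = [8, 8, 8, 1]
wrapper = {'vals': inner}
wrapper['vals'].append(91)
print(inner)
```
[8, 8, 8, 1, 91]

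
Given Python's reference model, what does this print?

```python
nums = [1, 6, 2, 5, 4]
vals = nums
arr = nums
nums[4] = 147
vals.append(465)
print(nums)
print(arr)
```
[1, 6, 2, 5, 147, 465]
[1, 6, 2, 5, 147, 465]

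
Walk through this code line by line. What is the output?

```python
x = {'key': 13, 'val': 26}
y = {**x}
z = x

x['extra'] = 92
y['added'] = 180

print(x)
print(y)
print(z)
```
{'key': 13, 'val': 26, 'extra': 92}
{'key': 13, 'val': 26, 'added': 180}
{'key': 13, 'val': 26, 'extra': 92}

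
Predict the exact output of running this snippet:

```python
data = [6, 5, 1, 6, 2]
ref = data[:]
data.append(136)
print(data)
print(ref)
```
[6, 5, 1, 6, 2, 136]
[6, 5, 1, 6, 2]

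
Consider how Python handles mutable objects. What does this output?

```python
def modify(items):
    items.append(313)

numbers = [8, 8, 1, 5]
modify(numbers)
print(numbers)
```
[8, 8, 1, 5, 313]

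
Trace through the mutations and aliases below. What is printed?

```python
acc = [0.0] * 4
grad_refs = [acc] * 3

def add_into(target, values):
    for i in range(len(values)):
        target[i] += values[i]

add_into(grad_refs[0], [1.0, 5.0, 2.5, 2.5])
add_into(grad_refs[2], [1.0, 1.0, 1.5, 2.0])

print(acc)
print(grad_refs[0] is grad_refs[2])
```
[2.0, 6.0, 4.0, 4.5]
True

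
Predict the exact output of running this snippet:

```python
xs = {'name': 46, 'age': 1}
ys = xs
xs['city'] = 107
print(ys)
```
{'name': 46, 'age': 1, 'city': 107}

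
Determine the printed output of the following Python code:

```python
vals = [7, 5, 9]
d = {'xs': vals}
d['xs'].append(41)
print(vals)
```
[7, 5, 9, 41]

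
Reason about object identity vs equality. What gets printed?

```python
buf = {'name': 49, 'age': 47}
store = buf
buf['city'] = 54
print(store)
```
{'name': 49, 'age': 47, 'city': 54}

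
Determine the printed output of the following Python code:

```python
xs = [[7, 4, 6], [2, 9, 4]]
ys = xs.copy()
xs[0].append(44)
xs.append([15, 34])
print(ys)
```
[[7, 4, 6, 44], [2, 9, 4]]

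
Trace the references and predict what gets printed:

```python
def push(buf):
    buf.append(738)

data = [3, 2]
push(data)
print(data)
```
[3, 2, 738]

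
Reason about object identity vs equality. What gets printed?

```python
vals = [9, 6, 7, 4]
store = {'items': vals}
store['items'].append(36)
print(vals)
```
[9, 6, 7, 4, 36]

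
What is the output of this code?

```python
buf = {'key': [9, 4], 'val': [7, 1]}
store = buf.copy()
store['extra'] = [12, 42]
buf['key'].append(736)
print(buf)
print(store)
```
{'key': [9, 4, 736], 'val': [7, 1]}
{'key': [9, 4, 736], 'val': [7, 1], 'extra': [12, 42]}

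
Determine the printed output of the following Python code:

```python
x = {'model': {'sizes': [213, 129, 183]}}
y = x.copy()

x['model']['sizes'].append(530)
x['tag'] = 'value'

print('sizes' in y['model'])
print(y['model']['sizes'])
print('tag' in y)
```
True
[213, 129, 183, 530]
False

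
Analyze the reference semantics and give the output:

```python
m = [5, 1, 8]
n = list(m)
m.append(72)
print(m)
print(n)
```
[5, 1, 8, 72]
[5, 1, 8]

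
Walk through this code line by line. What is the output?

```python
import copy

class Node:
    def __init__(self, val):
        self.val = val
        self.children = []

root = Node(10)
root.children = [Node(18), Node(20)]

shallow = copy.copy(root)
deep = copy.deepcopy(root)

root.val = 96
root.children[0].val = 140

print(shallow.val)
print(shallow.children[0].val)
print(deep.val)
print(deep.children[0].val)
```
10
140
10
18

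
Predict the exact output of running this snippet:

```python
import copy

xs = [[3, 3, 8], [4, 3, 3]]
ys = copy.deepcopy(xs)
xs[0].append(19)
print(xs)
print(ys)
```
[[3, 3, 8, 19], [4, 3, 3]]
[[3, 3, 8], [4, 3, 3]]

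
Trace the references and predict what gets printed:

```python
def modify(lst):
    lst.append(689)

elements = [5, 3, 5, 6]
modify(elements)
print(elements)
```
[5, 3, 5, 6, 689]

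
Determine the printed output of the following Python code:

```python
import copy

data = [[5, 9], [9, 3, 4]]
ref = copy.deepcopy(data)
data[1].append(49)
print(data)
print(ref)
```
[[5, 9], [9, 3, 4, 49]]
[[5, 9], [9, 3, 4]]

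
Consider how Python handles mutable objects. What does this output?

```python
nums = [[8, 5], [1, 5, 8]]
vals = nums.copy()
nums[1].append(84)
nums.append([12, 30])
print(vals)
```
[[8, 5], [1, 5, 8, 84]]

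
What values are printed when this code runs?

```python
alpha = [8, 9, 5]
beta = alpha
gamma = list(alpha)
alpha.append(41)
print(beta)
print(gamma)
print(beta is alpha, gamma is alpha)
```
[8, 9, 5, 41]
[8, 9, 5]
True False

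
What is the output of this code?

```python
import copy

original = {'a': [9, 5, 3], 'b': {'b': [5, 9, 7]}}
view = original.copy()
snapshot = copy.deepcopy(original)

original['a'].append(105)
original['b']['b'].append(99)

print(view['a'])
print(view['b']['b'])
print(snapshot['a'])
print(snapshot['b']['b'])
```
[9, 5, 3, 105]
[5, 9, 7, 99]
[9, 5, 3]
[5, 9, 7]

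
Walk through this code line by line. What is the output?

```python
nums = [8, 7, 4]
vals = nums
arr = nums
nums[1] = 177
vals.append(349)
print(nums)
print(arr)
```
[8, 177, 4, 349]
[8, 177, 4, 349]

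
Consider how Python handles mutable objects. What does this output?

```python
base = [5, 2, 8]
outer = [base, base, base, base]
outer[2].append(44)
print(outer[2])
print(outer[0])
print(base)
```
[5, 2, 8, 44]
[5, 2, 8, 44]
[5, 2, 8, 44]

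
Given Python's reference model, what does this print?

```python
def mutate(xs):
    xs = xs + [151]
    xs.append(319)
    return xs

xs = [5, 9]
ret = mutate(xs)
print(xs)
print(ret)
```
[5, 9]
[5, 9, 151, 319]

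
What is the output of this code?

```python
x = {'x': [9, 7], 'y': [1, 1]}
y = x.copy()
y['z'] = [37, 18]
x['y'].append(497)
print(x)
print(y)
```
{'x': [9, 7], 'y': [1, 1, 497]}
{'x': [9, 7], 'y': [1, 1, 497], 'z': [37, 18]}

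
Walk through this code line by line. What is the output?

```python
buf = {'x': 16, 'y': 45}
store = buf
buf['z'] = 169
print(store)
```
{'x': 16, 'y': 45, 'z': 169}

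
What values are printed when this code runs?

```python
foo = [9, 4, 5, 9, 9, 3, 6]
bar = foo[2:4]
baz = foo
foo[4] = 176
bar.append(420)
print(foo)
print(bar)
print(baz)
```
[9, 4, 5, 9, 176, 3, 6]
[5, 9, 420]
[9, 4, 5, 9, 176, 3, 6]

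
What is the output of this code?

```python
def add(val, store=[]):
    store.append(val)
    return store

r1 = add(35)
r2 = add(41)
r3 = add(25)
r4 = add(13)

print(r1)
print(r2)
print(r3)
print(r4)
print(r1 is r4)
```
[35, 41, 25, 13]
[35, 41, 25, 13]
[35, 41, 25, 13]
[35, 41, 25, 13]
True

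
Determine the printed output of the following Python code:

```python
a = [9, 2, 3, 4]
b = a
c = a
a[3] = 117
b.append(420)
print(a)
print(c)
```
[9, 2, 3, 117, 420]
[9, 2, 3, 117, 420]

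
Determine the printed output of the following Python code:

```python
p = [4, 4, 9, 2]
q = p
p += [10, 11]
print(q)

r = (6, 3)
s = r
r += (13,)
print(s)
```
[4, 4, 9, 2, 10, 11]
(6, 3)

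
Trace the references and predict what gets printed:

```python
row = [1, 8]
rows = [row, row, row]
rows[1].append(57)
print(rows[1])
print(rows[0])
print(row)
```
[1, 8, 57]
[1, 8, 57]
[1, 8, 57]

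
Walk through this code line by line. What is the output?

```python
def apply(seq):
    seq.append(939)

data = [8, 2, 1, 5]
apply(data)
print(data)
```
[8, 2, 1, 5, 939]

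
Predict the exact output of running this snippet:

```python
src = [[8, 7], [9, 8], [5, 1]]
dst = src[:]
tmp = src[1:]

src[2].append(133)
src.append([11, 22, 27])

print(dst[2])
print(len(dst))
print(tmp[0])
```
[5, 1, 133]
3
[9, 8]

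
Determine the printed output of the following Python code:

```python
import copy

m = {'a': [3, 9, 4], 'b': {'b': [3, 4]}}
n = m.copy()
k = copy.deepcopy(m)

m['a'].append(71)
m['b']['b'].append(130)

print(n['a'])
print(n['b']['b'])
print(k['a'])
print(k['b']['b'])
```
[3, 9, 4, 71]
[3, 4, 130]
[3, 9, 4]
[3, 4]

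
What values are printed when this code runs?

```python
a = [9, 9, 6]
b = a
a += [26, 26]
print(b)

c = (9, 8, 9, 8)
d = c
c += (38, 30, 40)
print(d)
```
[9, 9, 6, 26, 26]
(9, 8, 9, 8)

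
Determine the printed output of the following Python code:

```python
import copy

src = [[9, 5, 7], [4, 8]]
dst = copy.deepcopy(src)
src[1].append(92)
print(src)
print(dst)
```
[[9, 5, 7], [4, 8, 92]]
[[9, 5, 7], [4, 8]]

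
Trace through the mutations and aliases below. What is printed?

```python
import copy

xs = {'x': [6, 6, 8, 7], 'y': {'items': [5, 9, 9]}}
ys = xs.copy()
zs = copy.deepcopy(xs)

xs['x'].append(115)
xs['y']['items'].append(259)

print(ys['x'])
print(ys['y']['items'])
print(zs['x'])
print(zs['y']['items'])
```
[6, 6, 8, 7, 115]
[5, 9, 9, 259]
[6, 6, 8, 7]
[5, 9, 9]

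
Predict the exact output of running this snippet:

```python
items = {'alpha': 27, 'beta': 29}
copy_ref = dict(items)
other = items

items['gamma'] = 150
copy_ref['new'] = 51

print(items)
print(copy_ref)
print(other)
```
{'alpha': 27, 'beta': 29, 'gamma': 150}
{'alpha': 27, 'beta': 29, 'new': 51}
{'alpha': 27, 'beta': 29, 'gamma': 150}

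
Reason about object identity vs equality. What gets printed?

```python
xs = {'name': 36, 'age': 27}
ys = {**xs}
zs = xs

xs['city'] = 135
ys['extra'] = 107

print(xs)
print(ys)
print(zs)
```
{'name': 36, 'age': 27, 'city': 135}
{'name': 36, 'age': 27, 'extra': 107}
{'name': 36, 'age': 27, 'city': 135}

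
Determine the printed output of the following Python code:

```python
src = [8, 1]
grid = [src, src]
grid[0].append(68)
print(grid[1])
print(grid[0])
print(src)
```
[8, 1, 68]
[8, 1, 68]
[8, 1, 68]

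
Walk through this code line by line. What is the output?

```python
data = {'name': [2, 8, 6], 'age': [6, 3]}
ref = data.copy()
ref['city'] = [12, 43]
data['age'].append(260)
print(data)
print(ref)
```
{'name': [2, 8, 6], 'age': [6, 3, 260]}
{'name': [2, 8, 6], 'age': [6, 3, 260], 'city': [12, 43]}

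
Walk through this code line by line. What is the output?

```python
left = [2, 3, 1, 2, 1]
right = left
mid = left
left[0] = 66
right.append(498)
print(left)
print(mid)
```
[66, 3, 1, 2, 1, 498]
[66, 3, 1, 2, 1, 498]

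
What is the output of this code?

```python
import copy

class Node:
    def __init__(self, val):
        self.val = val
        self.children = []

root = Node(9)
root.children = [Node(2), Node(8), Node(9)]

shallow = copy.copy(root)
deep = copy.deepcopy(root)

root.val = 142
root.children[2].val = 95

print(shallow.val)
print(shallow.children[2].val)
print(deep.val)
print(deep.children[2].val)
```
9
95
9
9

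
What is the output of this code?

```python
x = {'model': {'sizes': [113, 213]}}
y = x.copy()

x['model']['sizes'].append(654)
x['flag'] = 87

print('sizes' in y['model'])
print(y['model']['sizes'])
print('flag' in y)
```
True
[113, 213, 654]
False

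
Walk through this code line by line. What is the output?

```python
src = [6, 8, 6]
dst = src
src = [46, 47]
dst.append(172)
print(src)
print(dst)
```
[46, 47]
[6, 8, 6, 172]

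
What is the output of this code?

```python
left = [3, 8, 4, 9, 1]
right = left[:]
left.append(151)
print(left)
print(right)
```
[3, 8, 4, 9, 1, 151]
[3, 8, 4, 9, 1]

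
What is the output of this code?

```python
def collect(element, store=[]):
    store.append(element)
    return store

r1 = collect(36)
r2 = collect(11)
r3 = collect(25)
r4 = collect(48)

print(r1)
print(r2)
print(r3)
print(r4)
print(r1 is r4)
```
[36, 11, 25, 48]
[36, 11, 25, 48]
[36, 11, 25, 48]
[36, 11, 25, 48]
True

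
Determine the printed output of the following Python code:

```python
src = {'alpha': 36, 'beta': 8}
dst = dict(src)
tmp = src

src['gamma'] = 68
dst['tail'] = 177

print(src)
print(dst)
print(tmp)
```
{'alpha': 36, 'beta': 8, 'gamma': 68}
{'alpha': 36, 'beta': 8, 'tail': 177}
{'alpha': 36, 'beta': 8, 'gamma': 68}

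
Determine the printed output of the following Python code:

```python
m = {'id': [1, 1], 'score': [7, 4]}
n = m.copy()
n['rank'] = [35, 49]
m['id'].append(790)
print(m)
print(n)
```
{'id': [1, 1, 790], 'score': [7, 4]}
{'id': [1, 1, 790], 'score': [7, 4], 'rank': [35, 49]}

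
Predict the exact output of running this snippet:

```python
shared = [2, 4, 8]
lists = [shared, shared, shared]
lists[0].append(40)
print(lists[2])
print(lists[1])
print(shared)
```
[2, 4, 8, 40]
[2, 4, 8, 40]
[2, 4, 8, 40]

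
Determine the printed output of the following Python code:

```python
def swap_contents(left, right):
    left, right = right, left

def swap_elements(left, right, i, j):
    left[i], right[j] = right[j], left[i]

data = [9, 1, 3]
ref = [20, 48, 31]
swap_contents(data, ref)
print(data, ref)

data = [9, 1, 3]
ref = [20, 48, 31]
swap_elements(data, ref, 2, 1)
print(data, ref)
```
[9, 1, 3] [20, 48, 31]
[9, 1, 48] [20, 3, 31]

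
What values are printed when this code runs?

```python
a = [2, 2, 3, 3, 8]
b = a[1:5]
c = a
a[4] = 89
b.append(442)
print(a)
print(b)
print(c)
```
[2, 2, 3, 3, 89]
[2, 3, 3, 8, 442]
[2, 2, 3, 3, 89]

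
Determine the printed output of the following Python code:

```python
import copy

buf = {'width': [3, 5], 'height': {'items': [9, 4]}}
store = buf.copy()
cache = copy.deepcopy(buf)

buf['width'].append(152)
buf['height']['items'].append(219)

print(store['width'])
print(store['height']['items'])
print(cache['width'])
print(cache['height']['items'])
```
[3, 5, 152]
[9, 4, 219]
[3, 5]
[9, 4]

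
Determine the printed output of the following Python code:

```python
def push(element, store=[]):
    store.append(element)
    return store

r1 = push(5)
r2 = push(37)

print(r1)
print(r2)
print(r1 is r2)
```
[5, 37]
[5, 37]
True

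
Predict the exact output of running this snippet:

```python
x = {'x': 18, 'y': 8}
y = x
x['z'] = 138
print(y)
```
{'x': 18, 'y': 8, 'z': 138}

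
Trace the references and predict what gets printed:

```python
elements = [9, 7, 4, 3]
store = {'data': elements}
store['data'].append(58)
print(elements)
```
[9, 7, 4, 3, 58]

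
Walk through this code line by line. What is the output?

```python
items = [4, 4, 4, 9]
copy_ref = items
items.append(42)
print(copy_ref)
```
[4, 4, 4, 9, 42]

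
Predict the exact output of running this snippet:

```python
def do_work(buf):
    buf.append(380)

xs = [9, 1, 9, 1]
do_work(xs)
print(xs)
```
[9, 1, 9, 1, 380]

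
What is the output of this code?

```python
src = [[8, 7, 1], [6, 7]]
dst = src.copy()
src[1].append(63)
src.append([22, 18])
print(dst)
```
[[8, 7, 1], [6, 7, 63]]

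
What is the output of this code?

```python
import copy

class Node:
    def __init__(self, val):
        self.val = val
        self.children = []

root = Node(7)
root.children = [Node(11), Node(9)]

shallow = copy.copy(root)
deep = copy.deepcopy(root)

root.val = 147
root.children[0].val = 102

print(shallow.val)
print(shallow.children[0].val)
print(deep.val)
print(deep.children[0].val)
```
7
102
7
11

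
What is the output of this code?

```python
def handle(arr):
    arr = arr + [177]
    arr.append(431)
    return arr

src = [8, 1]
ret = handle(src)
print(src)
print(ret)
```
[8, 1]
[8, 1, 177, 431]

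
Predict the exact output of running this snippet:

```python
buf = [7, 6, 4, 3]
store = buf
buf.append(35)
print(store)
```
[7, 6, 4, 3, 35]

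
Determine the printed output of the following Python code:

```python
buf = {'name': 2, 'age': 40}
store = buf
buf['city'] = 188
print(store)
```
{'name': 2, 'age': 40, 'city': 188}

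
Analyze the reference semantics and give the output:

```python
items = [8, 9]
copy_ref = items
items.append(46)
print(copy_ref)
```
[8, 9, 46]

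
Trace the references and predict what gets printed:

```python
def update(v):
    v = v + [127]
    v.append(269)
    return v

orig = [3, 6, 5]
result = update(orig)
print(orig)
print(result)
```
[3, 6, 5]
[3, 6, 5, 127, 269]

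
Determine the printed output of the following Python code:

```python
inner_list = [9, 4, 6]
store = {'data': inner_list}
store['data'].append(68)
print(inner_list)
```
[9, 4, 6, 68]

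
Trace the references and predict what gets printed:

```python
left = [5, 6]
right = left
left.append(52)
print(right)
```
[5, 6, 52]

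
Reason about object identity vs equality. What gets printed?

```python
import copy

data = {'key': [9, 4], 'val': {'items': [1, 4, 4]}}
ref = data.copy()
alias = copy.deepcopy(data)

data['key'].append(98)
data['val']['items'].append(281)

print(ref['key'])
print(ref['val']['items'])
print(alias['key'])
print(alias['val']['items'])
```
[9, 4, 98]
[1, 4, 4, 281]
[9, 4]
[1, 4, 4]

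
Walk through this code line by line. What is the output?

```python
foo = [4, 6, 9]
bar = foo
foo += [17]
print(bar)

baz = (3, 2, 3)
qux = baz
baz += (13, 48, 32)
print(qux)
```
[4, 6, 9, 17]
(3, 2, 3)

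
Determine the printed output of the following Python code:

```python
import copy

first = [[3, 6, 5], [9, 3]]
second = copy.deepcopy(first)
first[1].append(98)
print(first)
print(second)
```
[[3, 6, 5], [9, 3, 98]]
[[3, 6, 5], [9, 3]]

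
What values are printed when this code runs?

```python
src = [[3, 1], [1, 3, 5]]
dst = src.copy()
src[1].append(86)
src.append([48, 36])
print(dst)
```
[[3, 1], [1, 3, 5, 86]]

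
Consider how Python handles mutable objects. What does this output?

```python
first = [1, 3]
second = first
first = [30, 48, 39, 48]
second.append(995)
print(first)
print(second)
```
[30, 48, 39, 48]
[1, 3, 995]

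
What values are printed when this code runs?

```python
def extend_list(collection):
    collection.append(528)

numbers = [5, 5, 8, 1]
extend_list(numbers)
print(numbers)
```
[5, 5, 8, 1, 528]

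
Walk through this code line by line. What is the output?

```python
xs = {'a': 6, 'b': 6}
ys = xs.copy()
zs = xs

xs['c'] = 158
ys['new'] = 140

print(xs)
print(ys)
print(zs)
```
{'a': 6, 'b': 6, 'c': 158}
{'a': 6, 'b': 6, 'new': 140}
{'a': 6, 'b': 6, 'c': 158}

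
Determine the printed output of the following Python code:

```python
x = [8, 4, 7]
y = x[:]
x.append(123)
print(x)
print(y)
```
[8, 4, 7, 123]
[8, 4, 7]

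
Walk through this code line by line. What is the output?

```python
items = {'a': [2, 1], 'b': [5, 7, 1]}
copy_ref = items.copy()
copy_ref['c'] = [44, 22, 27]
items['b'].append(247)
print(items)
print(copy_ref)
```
{'a': [2, 1], 'b': [5, 7, 1, 247]}
{'a': [2, 1], 'b': [5, 7, 1, 247], 'c': [44, 22, 27]}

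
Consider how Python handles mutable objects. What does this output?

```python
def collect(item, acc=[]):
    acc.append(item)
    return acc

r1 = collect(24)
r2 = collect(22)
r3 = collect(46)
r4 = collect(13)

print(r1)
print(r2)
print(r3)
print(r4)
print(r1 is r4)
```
[24, 22, 46, 13]
[24, 22, 46, 13]
[24, 22, 46, 13]
[24, 22, 46, 13]
True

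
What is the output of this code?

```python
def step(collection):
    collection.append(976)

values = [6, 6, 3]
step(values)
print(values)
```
[6, 6, 3, 976]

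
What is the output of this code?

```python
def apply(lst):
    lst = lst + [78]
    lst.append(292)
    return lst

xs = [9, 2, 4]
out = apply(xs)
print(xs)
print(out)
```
[9, 2, 4]
[9, 2, 4, 78, 292]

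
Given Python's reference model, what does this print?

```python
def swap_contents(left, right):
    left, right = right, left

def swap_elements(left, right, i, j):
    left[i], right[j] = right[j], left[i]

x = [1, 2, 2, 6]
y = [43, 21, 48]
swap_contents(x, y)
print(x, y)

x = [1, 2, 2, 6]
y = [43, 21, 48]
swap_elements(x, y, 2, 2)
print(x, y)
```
[1, 2, 2, 6] [43, 21, 48]
[1, 2, 48, 6] [43, 21, 2]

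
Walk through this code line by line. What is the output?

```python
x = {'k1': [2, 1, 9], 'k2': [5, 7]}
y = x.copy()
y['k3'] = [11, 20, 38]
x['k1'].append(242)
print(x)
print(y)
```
{'k1': [2, 1, 9, 242], 'k2': [5, 7]}
{'k1': [2, 1, 9, 242], 'k2': [5, 7], 'k3': [11, 20, 38]}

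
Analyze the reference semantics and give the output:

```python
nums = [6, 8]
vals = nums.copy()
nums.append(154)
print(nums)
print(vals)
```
[6, 8, 154]
[6, 8]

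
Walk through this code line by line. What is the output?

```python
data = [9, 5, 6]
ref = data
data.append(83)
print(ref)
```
[9, 5, 6, 83]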